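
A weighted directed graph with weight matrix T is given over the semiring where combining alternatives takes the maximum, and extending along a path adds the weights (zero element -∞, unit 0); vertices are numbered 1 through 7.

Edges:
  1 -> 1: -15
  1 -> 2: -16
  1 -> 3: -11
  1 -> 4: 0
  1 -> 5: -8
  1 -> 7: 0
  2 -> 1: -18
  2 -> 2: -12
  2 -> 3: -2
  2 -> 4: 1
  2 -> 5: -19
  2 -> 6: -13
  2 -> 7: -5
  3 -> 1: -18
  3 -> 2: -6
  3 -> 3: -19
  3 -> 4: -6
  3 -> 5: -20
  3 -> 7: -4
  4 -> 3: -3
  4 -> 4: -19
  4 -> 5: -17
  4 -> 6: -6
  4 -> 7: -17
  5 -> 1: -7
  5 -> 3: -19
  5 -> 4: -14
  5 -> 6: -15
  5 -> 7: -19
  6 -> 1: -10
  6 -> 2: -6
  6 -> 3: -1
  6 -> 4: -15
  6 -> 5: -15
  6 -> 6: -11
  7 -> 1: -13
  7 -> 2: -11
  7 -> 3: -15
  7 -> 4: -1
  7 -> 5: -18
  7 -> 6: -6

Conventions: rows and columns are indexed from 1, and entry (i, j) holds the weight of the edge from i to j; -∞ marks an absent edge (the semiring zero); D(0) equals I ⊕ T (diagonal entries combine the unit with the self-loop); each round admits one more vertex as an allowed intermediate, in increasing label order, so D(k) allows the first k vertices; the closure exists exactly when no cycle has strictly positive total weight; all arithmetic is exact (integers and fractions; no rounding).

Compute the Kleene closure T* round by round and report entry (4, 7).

D(0):
  [0, -16, -11, 0, -8, -∞, 0]
  [-18, 0, -2, 1, -19, -13, -5]
  [-18, -6, 0, -6, -20, -∞, -4]
  [-∞, -∞, -3, 0, -17, -6, -17]
  [-7, -∞, -19, -14, 0, -15, -19]
  [-10, -6, -1, -15, -15, 0, -∞]
  [-13, -11, -15, -1, -18, -6, 0]
D(1):
  [0, -16, -11, 0, -8, -∞, 0]
  [-18, 0, -2, 1, -19, -13, -5]
  [-18, -6, 0, -6, -20, -∞, -4]
  [-∞, -∞, -3, 0, -17, -6, -17]
  [-7, -23, -18, -7, 0, -15, -7]
  [-10, -6, -1, -10, -15, 0, -10]
  [-13, -11, -15, -1, -18, -6, 0]
D(2):
  [0, -16, -11, 0, -8, -29, 0]
  [-18, 0, -2, 1, -19, -13, -5]
  [-18, -6, 0, -5, -20, -19, -4]
  [-∞, -∞, -3, 0, -17, -6, -17]
  [-7, -23, -18, -7, 0, -15, -7]
  [-10, -6, -1, -5, -15, 0, -10]
  [-13, -11, -13, -1, -18, -6, 0]
D(3):
  [0, -16, -11, 0, -8, -29, 0]
  [-18, 0, -2, 1, -19, -13, -5]
  [-18, -6, 0, -5, -20, -19, -4]
  [-21, -9, -3, 0, -17, -6, -7]
  [-7, -23, -18, -7, 0, -15, -7]
  [-10, -6, -1, -5, -15, 0, -5]
  [-13, -11, -13, -1, -18, -6, 0]
D(4):
  [0, -9, -3, 0, -8, -6, 0]
  [-18, 0, -2, 1, -16, -5, -5]
  [-18, -6, 0, -5, -20, -11, -4]
  [-21, -9, -3, 0, -17, -6, -7]
  [-7, -16, -10, -7, 0, -13, -7]
  [-10, -6, -1, -5, -15, 0, -5]
  [-13, -10, -4, -1, -18, -6, 0]
D(5):
  [0, -9, -3, 0, -8, -6, 0]
  [-18, 0, -2, 1, -16, -5, -5]
  [-18, -6, 0, -5, -20, -11, -4]
  [-21, -9, -3, 0, -17, -6, -7]
  [-7, -16, -10, -7, 0, -13, -7]
  [-10, -6, -1, -5, -15, 0, -5]
  [-13, -10, -4, -1, -18, -6, 0]
D(6):
  [0, -9, -3, 0, -8, -6, 0]
  [-15, 0, -2, 1, -16, -5, -5]
  [-18, -6, 0, -5, -20, -11, -4]
  [-16, -9, -3, 0, -17, -6, -7]
  [-7, -16, -10, -7, 0, -13, -7]
  [-10, -6, -1, -5, -15, 0, -5]
  [-13, -10, -4, -1, -18, -6, 0]
D(7):
  [0, -9, -3, 0, -8, -6, 0]
  [-15, 0, -2, 1, -16, -5, -5]
  [-17, -6, 0, -5, -20, -10, -4]
  [-16, -9, -3, 0, -17, -6, -7]
  [-7, -16, -10, -7, 0, -13, -7]
  [-10, -6, -1, -5, -15, 0, -5]
  [-13, -10, -4, -1, -18, -6, 0]
Answer: T*[4][7] = -7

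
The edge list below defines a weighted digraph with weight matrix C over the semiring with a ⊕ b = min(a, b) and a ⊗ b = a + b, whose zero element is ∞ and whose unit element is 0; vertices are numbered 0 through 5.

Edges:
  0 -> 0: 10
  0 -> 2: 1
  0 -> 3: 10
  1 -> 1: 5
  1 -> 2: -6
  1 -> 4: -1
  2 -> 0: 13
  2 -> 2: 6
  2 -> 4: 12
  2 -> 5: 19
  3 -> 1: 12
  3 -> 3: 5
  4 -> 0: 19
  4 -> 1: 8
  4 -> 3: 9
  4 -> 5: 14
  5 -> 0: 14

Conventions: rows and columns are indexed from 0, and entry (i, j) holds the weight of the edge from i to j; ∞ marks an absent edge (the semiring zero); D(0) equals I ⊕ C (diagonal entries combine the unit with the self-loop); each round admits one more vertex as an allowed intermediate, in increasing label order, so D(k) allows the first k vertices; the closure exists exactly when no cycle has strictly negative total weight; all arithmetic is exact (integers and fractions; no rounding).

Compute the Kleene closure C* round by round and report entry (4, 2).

D(0):
  [0, ∞, 1, 10, ∞, ∞]
  [∞, 0, -6, ∞, -1, ∞]
  [13, ∞, 0, ∞, 12, 19]
  [∞, 12, ∞, 0, ∞, ∞]
  [19, 8, ∞, 9, 0, 14]
  [14, ∞, ∞, ∞, ∞, 0]
D(1):
  [0, ∞, 1, 10, ∞, ∞]
  [∞, 0, -6, ∞, -1, ∞]
  [13, ∞, 0, 23, 12, 19]
  [∞, 12, ∞, 0, ∞, ∞]
  [19, 8, 20, 9, 0, 14]
  [14, ∞, 15, 24, ∞, 0]
D(2):
  [0, ∞, 1, 10, ∞, ∞]
  [∞, 0, -6, ∞, -1, ∞]
  [13, ∞, 0, 23, 12, 19]
  [∞, 12, 6, 0, 11, ∞]
  [19, 8, 2, 9, 0, 14]
  [14, ∞, 15, 24, ∞, 0]
D(3):
  [0, ∞, 1, 10, 13, 20]
  [7, 0, -6, 17, -1, 13]
  [13, ∞, 0, 23, 12, 19]
  [19, 12, 6, 0, 11, 25]
  [15, 8, 2, 9, 0, 14]
  [14, ∞, 15, 24, 27, 0]
D(4):
  [0, 22, 1, 10, 13, 20]
  [7, 0, -6, 17, -1, 13]
  [13, 35, 0, 23, 12, 19]
  [19, 12, 6, 0, 11, 25]
  [15, 8, 2, 9, 0, 14]
  [14, 36, 15, 24, 27, 0]
D(5):
  [0, 21, 1, 10, 13, 20]
  [7, 0, -6, 8, -1, 13]
  [13, 20, 0, 21, 12, 19]
  [19, 12, 6, 0, 11, 25]
  [15, 8, 2, 9, 0, 14]
  [14, 35, 15, 24, 27, 0]
D(6):
  [0, 21, 1, 10, 13, 20]
  [7, 0, -6, 8, -1, 13]
  [13, 20, 0, 21, 12, 19]
  [19, 12, 6, 0, 11, 25]
  [15, 8, 2, 9, 0, 14]
  [14, 35, 15, 24, 27, 0]
Answer: C*[4][2] = 2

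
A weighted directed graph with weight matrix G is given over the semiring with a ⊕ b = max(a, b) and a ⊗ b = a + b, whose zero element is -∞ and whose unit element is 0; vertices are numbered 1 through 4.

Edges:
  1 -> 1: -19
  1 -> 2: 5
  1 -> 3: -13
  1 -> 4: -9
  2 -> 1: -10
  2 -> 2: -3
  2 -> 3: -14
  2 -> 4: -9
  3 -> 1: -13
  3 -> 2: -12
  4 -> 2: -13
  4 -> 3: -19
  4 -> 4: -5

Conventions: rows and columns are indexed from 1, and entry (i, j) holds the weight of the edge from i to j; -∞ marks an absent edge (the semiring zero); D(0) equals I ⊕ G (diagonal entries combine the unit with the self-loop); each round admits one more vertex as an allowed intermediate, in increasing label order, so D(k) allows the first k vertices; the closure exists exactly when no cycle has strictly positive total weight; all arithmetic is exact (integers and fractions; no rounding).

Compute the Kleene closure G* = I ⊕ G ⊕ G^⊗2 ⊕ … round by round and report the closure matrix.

D(0):
  [0, 5, -13, -9]
  [-10, 0, -14, -9]
  [-13, -12, 0, -∞]
  [-∞, -13, -19, 0]
D(1):
  [0, 5, -13, -9]
  [-10, 0, -14, -9]
  [-13, -8, 0, -22]
  [-∞, -13, -19, 0]
D(2):
  [0, 5, -9, -4]
  [-10, 0, -14, -9]
  [-13, -8, 0, -17]
  [-23, -13, -19, 0]
D(3):
  [0, 5, -9, -4]
  [-10, 0, -14, -9]
  [-13, -8, 0, -17]
  [-23, -13, -19, 0]
D(4):
  [0, 5, -9, -4]
  [-10, 0, -14, -9]
  [-13, -8, 0, -17]
  [-23, -13, -19, 0]
Answer: G* = [[0, 5, -9, -4], [-10, 0, -14, -9], [-13, -8, 0, -17], [-23, -13, -19, 0]]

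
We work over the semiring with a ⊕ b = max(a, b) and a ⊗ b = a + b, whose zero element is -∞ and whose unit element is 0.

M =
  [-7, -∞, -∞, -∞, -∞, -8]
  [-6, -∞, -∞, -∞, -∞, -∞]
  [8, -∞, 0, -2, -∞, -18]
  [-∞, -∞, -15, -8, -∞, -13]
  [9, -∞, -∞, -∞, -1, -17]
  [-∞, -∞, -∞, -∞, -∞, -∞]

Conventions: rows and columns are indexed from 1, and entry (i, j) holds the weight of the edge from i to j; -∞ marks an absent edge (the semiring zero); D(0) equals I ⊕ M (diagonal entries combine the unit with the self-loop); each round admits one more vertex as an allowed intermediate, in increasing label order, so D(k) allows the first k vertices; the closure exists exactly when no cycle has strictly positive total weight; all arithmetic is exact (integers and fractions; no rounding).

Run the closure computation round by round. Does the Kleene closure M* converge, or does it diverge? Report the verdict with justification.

D(0):
  [0, -∞, -∞, -∞, -∞, -8]
  [-6, 0, -∞, -∞, -∞, -∞]
  [8, -∞, 0, -2, -∞, -18]
  [-∞, -∞, -15, 0, -∞, -13]
  [9, -∞, -∞, -∞, 0, -17]
  [-∞, -∞, -∞, -∞, -∞, 0]
D(1):
  [0, -∞, -∞, -∞, -∞, -8]
  [-6, 0, -∞, -∞, -∞, -14]
  [8, -∞, 0, -2, -∞, 0]
  [-∞, -∞, -15, 0, -∞, -13]
  [9, -∞, -∞, -∞, 0, 1]
  [-∞, -∞, -∞, -∞, -∞, 0]
D(2):
  [0, -∞, -∞, -∞, -∞, -8]
  [-6, 0, -∞, -∞, -∞, -14]
  [8, -∞, 0, -2, -∞, 0]
  [-∞, -∞, -15, 0, -∞, -13]
  [9, -∞, -∞, -∞, 0, 1]
  [-∞, -∞, -∞, -∞, -∞, 0]
D(3):
  [0, -∞, -∞, -∞, -∞, -8]
  [-6, 0, -∞, -∞, -∞, -14]
  [8, -∞, 0, -2, -∞, 0]
  [-7, -∞, -15, 0, -∞, -13]
  [9, -∞, -∞, -∞, 0, 1]
  [-∞, -∞, -∞, -∞, -∞, 0]
D(4):
  [0, -∞, -∞, -∞, -∞, -8]
  [-6, 0, -∞, -∞, -∞, -14]
  [8, -∞, 0, -2, -∞, 0]
  [-7, -∞, -15, 0, -∞, -13]
  [9, -∞, -∞, -∞, 0, 1]
  [-∞, -∞, -∞, -∞, -∞, 0]
D(5):
  [0, -∞, -∞, -∞, -∞, -8]
  [-6, 0, -∞, -∞, -∞, -14]
  [8, -∞, 0, -2, -∞, 0]
  [-7, -∞, -15, 0, -∞, -13]
  [9, -∞, -∞, -∞, 0, 1]
  [-∞, -∞, -∞, -∞, -∞, 0]
D(6):
  [0, -∞, -∞, -∞, -∞, -8]
  [-6, 0, -∞, -∞, -∞, -14]
  [8, -∞, 0, -2, -∞, 0]
  [-7, -∞, -15, 0, -∞, -13]
  [9, -∞, -∞, -∞, 0, 1]
  [-∞, -∞, -∞, -∞, -∞, 0]
Key observation: every diagonal entry stays at the unit through all rounds, so no improving cycle exists.
Answer: CONVERGES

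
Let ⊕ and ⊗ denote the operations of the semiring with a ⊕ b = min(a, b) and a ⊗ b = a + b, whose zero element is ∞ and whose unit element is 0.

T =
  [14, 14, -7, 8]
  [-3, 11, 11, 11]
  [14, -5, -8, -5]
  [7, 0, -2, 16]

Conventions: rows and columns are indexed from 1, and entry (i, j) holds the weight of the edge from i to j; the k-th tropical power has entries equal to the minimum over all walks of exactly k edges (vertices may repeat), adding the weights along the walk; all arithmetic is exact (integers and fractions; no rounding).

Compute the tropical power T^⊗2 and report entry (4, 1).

T^⊗2:
  [7, -12, -15, -12]
  [8, 6, -10, 5]
  [-8, -13, -16, -13]
  [-3, -7, -10, -7]
Key observation: the optimum is the walk 4->2->1, with weight 0 + (-3) = -3.
Optimal value attained by: walk 4->2->1.
Answer: (T^⊗2)[4][1] = -3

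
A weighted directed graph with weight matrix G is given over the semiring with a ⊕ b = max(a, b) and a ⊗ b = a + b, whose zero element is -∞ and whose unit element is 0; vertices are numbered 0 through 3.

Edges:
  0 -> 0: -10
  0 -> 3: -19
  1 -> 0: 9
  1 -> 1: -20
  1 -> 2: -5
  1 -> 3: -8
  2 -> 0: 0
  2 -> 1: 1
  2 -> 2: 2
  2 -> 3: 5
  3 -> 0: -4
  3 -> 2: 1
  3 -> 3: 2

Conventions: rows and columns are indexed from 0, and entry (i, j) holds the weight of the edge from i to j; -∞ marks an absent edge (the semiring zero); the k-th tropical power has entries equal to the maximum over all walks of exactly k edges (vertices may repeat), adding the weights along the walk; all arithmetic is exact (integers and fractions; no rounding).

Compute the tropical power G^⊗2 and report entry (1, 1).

G^⊗2:
  [-20, -∞, -18, -17]
  [-1, -4, -3, 0]
  [10, 3, 6, 7]
  [1, 2, 3, 6]
Key observation: the optimum is the walk 1->2->1, with weight (-5) + 1 = -4.
Optimal value attained by: walk 1->2->1.
Answer: (G^⊗2)[1][1] = -4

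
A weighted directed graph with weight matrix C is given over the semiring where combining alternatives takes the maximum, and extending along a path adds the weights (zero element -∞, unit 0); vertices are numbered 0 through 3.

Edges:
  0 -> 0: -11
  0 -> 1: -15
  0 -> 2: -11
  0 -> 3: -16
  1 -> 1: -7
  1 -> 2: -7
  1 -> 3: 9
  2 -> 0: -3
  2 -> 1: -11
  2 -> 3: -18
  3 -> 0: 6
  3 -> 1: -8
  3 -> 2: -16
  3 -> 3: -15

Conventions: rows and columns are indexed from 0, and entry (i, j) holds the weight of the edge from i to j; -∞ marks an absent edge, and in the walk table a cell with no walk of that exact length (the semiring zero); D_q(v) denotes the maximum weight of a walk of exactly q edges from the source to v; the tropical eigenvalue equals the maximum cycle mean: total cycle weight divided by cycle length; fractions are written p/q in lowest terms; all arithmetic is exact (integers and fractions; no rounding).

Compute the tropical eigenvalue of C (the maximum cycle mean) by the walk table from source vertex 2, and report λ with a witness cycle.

q=0: [-∞, -∞, 0, -∞]
q=1: [-3, -11, -∞, -18]
q=2: [-12, -18, -14, -2]
q=3: [4, -10, -18, -9]
q=4: [-3, -11, -7, -1]
Optimal cycle mean attained by: cycle 1->3->1, total 9 + (-8), length 2.
Answer: λ = 1/2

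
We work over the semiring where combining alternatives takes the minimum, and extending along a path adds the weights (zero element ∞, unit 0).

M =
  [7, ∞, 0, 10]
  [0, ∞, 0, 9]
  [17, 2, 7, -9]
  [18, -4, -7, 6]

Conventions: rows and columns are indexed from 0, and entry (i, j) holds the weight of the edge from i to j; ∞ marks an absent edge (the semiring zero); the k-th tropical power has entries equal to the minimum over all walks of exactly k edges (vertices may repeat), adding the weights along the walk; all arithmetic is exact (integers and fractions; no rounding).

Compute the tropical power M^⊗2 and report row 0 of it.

M^⊗2:
  [14, 2, 3, -9]
  [7, 2, 0, -9]
  [2, -13, -16, -3]
  [-4, -5, -4, -16]
Answer: row 0 of M^⊗2 = [14, 2, 3, -9]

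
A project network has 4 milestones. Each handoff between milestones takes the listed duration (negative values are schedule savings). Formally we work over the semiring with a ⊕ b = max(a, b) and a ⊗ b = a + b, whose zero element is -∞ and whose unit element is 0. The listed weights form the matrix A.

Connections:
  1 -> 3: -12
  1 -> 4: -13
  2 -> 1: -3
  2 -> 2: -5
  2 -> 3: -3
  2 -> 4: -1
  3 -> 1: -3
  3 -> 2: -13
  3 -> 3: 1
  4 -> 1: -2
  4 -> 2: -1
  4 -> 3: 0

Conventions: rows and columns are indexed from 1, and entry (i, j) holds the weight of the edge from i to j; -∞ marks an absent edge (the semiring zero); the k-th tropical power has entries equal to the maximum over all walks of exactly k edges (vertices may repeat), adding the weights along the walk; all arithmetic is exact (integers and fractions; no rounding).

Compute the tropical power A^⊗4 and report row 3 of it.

A^⊗2:
  [-15, -14, -11, -∞]
  [-3, -2, -1, -6]
  [-2, -12, 2, -14]
  [-3, -6, 1, -2]
A^⊗3:
  [-14, -19, -10, -15]
  [-4, -7, 0, -3]
  [-1, -11, 3, -13]
  [-2, -3, 2, -7]
A^⊗4:
  [-13, -16, -9, -20]
  [-3, -4, 1, -8]
  [0, -10, 4, -12]
  [-1, -8, 3, -4]
Answer: row 3 of A^⊗4 = [0, -10, 4, -12]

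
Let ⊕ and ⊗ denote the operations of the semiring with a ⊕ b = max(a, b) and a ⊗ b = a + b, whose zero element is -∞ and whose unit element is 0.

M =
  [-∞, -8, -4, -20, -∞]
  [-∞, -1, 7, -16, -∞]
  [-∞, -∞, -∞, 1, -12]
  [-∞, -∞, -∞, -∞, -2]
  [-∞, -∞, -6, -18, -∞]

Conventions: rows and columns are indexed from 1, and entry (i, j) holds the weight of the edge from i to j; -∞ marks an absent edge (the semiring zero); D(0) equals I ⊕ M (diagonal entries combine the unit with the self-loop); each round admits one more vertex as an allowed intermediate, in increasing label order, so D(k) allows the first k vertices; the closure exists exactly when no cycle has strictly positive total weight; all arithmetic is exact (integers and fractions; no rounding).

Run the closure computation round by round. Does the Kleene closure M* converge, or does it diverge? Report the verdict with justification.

D(0):
  [0, -8, -4, -20, -∞]
  [-∞, 0, 7, -16, -∞]
  [-∞, -∞, 0, 1, -12]
  [-∞, -∞, -∞, 0, -2]
  [-∞, -∞, -6, -18, 0]
D(1):
  [0, -8, -4, -20, -∞]
  [-∞, 0, 7, -16, -∞]
  [-∞, -∞, 0, 1, -12]
  [-∞, -∞, -∞, 0, -2]
  [-∞, -∞, -6, -18, 0]
D(2):
  [0, -8, -1, -20, -∞]
  [-∞, 0, 7, -16, -∞]
  [-∞, -∞, 0, 1, -12]
  [-∞, -∞, -∞, 0, -2]
  [-∞, -∞, -6, -18, 0]
D(3):
  [0, -8, -1, 0, -13]
  [-∞, 0, 7, 8, -5]
  [-∞, -∞, 0, 1, -12]
  [-∞, -∞, -∞, 0, -2]
  [-∞, -∞, -6, -5, 0]
D(4):
  [0, -8, -1, 0, -2]
  [-∞, 0, 7, 8, 6]
  [-∞, -∞, 0, 1, -1]
  [-∞, -∞, -∞, 0, -2]
  [-∞, -∞, -6, -5, 0]
D(5):
  [0, -8, -1, 0, -2]
  [-∞, 0, 7, 8, 6]
  [-∞, -∞, 0, 1, -1]
  [-∞, -∞, -8, 0, -2]
  [-∞, -∞, -6, -5, 0]
Key observation: every diagonal entry stays at the unit through all rounds, so no improving cycle exists.
Answer: CONVERGES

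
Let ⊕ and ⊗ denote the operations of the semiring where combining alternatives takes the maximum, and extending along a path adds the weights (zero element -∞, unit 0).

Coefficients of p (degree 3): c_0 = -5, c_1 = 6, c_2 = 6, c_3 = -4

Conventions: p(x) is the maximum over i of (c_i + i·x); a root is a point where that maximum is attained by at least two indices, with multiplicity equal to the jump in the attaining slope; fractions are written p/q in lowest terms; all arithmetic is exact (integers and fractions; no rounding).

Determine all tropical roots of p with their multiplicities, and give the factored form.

hull edge (i=0, c=-5) to (i=1, c=6): slope 11, span 1
hull edge (i=1, c=6) to (i=2, c=6): slope 0, span 1
hull edge (i=2, c=6) to (i=3, c=-4): slope -10, span 1
Factored form: p(x) = -4 ⊗ (x ⊕ (-11)) ⊗ (x ⊕ 0) ⊗ (x ⊕ 10)
Answer: roots = -11 (mult 1), 0 (mult 1), 10 (mult 1)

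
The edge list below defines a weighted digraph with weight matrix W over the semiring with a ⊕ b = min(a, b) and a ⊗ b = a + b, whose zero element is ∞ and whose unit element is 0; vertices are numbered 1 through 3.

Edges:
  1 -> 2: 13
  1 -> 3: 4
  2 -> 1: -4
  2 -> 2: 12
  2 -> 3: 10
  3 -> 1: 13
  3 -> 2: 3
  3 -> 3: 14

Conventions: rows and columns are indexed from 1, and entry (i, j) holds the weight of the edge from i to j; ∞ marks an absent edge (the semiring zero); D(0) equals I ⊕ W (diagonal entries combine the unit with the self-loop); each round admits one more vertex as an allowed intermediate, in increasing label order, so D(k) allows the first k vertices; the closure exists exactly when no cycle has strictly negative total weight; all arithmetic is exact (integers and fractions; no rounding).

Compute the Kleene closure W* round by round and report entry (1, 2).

D(0):
  [0, 13, 4]
  [-4, 0, 10]
  [13, 3, 0]
D(1):
  [0, 13, 4]
  [-4, 0, 0]
  [13, 3, 0]
D(2):
  [0, 13, 4]
  [-4, 0, 0]
  [-1, 3, 0]
D(3):
  [0, 7, 4]
  [-4, 0, 0]
  [-1, 3, 0]
Answer: W*[1][2] = 7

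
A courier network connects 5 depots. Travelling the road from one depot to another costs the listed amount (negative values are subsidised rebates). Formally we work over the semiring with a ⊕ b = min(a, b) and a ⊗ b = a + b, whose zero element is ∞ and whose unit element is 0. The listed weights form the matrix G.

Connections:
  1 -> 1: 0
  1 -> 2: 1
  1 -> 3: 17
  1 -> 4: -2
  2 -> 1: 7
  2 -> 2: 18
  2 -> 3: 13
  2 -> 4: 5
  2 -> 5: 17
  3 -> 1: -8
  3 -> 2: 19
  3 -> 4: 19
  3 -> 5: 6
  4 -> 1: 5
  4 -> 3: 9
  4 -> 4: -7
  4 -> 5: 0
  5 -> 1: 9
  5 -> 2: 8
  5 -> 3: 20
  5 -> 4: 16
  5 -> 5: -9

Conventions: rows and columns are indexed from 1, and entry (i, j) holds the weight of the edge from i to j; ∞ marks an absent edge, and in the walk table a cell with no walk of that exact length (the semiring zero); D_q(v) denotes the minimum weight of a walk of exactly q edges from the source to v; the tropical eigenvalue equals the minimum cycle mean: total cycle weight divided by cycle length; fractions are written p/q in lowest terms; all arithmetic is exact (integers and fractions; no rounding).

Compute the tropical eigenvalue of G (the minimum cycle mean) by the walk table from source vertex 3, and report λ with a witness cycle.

q=0: [∞, ∞, 0, ∞, ∞]
q=1: [-8, 19, ∞, 19, 6]
q=2: [-8, -7, 9, -10, -3]
q=3: [-8, -7, -1, -17, -12]
q=4: [-12, -7, -8, -24, -21]
q=5: [-19, -13, -15, -31, -30]
Optimal cycle mean attained by: cycle 5->5, total (-9), length 1.
Answer: λ = -9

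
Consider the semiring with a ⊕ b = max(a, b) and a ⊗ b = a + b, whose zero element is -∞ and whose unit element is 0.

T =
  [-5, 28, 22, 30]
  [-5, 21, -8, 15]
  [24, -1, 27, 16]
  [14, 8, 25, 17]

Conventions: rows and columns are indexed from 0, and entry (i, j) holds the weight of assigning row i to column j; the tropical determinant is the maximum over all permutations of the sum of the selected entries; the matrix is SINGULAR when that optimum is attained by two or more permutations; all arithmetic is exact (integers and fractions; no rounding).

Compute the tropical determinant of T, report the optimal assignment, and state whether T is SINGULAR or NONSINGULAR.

σ = (0, 1, 2, 3): (-5) + 21 + 27 + 17 = 60
σ = (0, 1, 3, 2): (-5) + 21 + 16 + 25 = 57
σ = (0, 2, 1, 3): (-5) + (-8) + (-1) + 17 = 3
σ = (0, 2, 3, 1): (-5) + (-8) + 16 + 8 = 11
σ = (0, 3, 1, 2): (-5) + 15 + (-1) + 25 = 34
σ = (0, 3, 2, 1): (-5) + 15 + 27 + 8 = 45
σ = (1, 0, 2, 3): 28 + (-5) + 27 + 17 = 67
σ = (1, 0, 3, 2): 28 + (-5) + 16 + 25 = 64
σ = (1, 2, 0, 3): 28 + (-8) + 24 + 17 = 61
σ = (1, 2, 3, 0): 28 + (-8) + 16 + 14 = 50
σ = (1, 3, 0, 2): 28 + 15 + 24 + 25 = 92
σ = (1, 3, 2, 0): 28 + 15 + 27 + 14 = 84
σ = (2, 0, 1, 3): 22 + (-5) + (-1) + 17 = 33
σ = (2, 0, 3, 1): 22 + (-5) + 16 + 8 = 41
σ = (2, 1, 0, 3): 22 + 21 + 24 + 17 = 84
σ = (2, 1, 3, 0): 22 + 21 + 16 + 14 = 73
σ = (2, 3, 0, 1): 22 + 15 + 24 + 8 = 69
σ = (2, 3, 1, 0): 22 + 15 + (-1) + 14 = 50
σ = (3, 0, 1, 2): 30 + (-5) + (-1) + 25 = 49
σ = (3, 0, 2, 1): 30 + (-5) + 27 + 8 = 60
σ = (3, 1, 0, 2): 30 + 21 + 24 + 25 = 100
σ = (3, 1, 2, 0): 30 + 21 + 27 + 14 = 92
σ = (3, 2, 0, 1): 30 + (-8) + 24 + 8 = 54
σ = (3, 2, 1, 0): 30 + (-8) + (-1) + 14 = 35
Optimal value attained by: σ = (3, 1, 0, 2).
Answer: det⊕(T) = 100; verdict: NONSINGULAR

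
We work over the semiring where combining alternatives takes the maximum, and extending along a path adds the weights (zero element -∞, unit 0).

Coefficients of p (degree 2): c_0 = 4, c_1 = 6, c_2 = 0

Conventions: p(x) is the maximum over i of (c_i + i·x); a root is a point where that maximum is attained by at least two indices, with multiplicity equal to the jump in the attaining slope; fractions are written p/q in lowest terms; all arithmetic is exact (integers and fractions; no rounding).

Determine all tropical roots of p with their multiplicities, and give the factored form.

hull edge (i=0, c=4) to (i=1, c=6): slope 2, span 1
hull edge (i=1, c=6) to (i=2, c=0): slope -6, span 1
Factored form: p(x) = 0 ⊗ (x ⊕ (-2)) ⊗ (x ⊕ 6)
Answer: roots = -2 (mult 1), 6 (mult 1)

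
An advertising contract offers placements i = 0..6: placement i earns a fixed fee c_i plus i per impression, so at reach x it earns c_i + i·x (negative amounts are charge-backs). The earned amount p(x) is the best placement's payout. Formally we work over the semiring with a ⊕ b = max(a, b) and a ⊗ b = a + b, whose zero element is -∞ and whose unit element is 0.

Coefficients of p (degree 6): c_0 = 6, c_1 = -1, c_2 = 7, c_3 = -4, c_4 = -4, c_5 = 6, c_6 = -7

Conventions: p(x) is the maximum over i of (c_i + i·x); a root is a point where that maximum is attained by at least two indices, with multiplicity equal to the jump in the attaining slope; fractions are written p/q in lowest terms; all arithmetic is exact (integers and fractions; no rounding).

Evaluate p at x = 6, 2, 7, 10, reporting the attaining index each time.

p(6) = max(6+0·6=6, -1+1·6=5, 7+2·6=19, -4+3·6=14, -4+4·6=20, 6+5·6=36, -7+6·6=29) = 36 (attained by i=5)
p(2) = max(6+0·2=6, -1+1·2=1, 7+2·2=11, -4+3·2=2, -4+4·2=4, 6+5·2=16, -7+6·2=5) = 16 (attained by i=5)
p(7) = max(6+0·7=6, -1+1·7=6, 7+2·7=21, -4+3·7=17, -4+4·7=24, 6+5·7=41, -7+6·7=35) = 41 (attained by i=5)
p(10) = max(6+0·10=6, -1+1·10=9, 7+2·10=27, -4+3·10=26, -4+4·10=36, 6+5·10=56, -7+6·10=53) = 56 (attained by i=5)
Answer: p(6) = 36; p(2) = 16; p(7) = 41; p(10) = 56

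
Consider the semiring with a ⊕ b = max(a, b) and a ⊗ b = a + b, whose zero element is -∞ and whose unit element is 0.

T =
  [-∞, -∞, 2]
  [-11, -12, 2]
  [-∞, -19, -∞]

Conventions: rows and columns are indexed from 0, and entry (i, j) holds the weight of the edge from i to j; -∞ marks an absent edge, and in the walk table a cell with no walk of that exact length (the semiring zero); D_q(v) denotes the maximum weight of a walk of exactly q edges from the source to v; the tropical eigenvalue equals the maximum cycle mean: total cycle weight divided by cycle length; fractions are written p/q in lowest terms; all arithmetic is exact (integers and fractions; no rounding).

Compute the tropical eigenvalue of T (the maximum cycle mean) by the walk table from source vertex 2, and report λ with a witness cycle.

q=0: [-∞, -∞, 0]
q=1: [-∞, -19, -∞]
q=2: [-30, -31, -17]
q=3: [-42, -36, -28]
Optimal cycle mean attained by: cycle 1->2->1, total 2 + (-19), length 2.
Answer: λ = -17/2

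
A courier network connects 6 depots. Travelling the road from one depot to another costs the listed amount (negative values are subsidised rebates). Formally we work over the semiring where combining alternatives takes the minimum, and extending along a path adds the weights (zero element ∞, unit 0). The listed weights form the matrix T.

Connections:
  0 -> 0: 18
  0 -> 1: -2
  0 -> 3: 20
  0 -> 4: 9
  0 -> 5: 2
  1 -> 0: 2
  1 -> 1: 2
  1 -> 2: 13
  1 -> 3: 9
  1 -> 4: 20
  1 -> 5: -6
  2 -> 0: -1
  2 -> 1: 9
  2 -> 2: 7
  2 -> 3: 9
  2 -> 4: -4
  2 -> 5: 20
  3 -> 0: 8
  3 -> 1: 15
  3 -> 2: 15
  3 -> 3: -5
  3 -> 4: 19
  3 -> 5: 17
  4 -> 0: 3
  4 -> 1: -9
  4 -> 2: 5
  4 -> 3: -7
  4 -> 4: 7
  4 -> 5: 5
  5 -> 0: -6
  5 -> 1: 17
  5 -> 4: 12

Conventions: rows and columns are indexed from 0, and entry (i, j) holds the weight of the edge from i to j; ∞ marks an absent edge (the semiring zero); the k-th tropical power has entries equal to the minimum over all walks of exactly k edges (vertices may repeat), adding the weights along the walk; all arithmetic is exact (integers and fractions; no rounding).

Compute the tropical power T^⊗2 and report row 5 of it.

T^⊗2:
  [-4, 0, 11, 2, 14, -8]
  [-12, 0, 15, 4, 6, -4]
  [-1, -13, 1, -11, 3, 1]
  [3, 6, 10, -10, 11, 9]
  [-7, -7, 4, -12, 1, -15]
  [12, -8, 17, 5, 3, -4]
Answer: row 5 of T^⊗2 = [12, -8, 17, 5, 3, -4]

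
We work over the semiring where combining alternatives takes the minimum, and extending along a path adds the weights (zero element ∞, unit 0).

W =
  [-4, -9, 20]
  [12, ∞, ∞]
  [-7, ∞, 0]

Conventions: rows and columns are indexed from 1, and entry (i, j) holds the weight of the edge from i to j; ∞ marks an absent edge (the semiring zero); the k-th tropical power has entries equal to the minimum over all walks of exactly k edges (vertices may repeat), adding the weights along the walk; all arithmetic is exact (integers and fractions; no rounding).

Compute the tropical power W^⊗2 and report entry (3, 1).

W^⊗2:
  [-8, -13, 16]
  [8, 3, 32]
  [-11, -16, 0]
Key observation: the optimum is the walk 3->1->1, with weight (-7) + (-4) = -11.
Optimal value attained by: walk 3->1->1.
Answer: (W^⊗2)[3][1] = -11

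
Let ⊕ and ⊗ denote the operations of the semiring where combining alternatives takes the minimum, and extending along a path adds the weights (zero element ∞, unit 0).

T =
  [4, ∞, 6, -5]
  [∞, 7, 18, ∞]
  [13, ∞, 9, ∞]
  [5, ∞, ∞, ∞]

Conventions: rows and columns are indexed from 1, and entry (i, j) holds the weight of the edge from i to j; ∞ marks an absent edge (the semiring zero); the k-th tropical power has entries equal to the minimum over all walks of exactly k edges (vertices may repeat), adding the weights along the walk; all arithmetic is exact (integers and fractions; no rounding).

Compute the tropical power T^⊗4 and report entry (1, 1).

T^⊗2:
  [0, ∞, 10, -1]
  [31, 14, 25, ∞]
  [17, ∞, 18, 8]
  [9, ∞, 11, 0]
T^⊗3:
  [4, ∞, 6, -5]
  [35, 21, 32, 26]
  [13, ∞, 23, 12]
  [5, ∞, 15, 4]
T^⊗4:
  [0, ∞, 10, -1]
  [31, 28, 39, 30]
  [17, ∞, 19, 8]
  [9, ∞, 11, 0]
Key observation: the optimum is the walk 1->4->1->4->1, with weight (-5) + 5 + (-5) + 5 = 0.
Optimal value attained by: walk 1->4->1->4->1.
Answer: (T^⊗4)[1][1] = 0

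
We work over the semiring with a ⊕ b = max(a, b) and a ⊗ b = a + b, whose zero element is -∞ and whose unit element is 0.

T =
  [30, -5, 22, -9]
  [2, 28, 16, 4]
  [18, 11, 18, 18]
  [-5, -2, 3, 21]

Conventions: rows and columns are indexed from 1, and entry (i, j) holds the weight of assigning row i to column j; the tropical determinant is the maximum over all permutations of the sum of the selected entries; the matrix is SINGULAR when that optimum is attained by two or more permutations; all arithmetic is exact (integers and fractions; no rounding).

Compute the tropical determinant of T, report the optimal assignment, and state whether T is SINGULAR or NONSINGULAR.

σ = (1, 2, 3, 4): 30 + 28 + 18 + 21 = 97
σ = (1, 2, 4, 3): 30 + 28 + 18 + 3 = 79
σ = (1, 3, 2, 4): 30 + 16 + 11 + 21 = 78
σ = (1, 3, 4, 2): 30 + 16 + 18 + (-2) = 62
σ = (1, 4, 2, 3): 30 + 4 + 11 + 3 = 48
σ = (1, 4, 3, 2): 30 + 4 + 18 + (-2) = 50
σ = (2, 1, 3, 4): (-5) + 2 + 18 + 21 = 36
σ = (2, 1, 4, 3): (-5) + 2 + 18 + 3 = 18
σ = (2, 3, 1, 4): (-5) + 16 + 18 + 21 = 50
σ = (2, 3, 4, 1): (-5) + 16 + 18 + (-5) = 24
σ = (2, 4, 1, 3): (-5) + 4 + 18 + 3 = 20
σ = (2, 4, 3, 1): (-5) + 4 + 18 + (-5) = 12
σ = (3, 1, 2, 4): 22 + 2 + 11 + 21 = 56
σ = (3, 1, 4, 2): 22 + 2 + 18 + (-2) = 40
σ = (3, 2, 1, 4): 22 + 28 + 18 + 21 = 89
σ = (3, 2, 4, 1): 22 + 28 + 18 + (-5) = 63
σ = (3, 4, 1, 2): 22 + 4 + 18 + (-2) = 42
σ = (3, 4, 2, 1): 22 + 4 + 11 + (-5) = 32
σ = (4, 1, 2, 3): (-9) + 2 + 11 + 3 = 7
σ = (4, 1, 3, 2): (-9) + 2 + 18 + (-2) = 9
σ = (4, 2, 1, 3): (-9) + 28 + 18 + 3 = 40
σ = (4, 2, 3, 1): (-9) + 28 + 18 + (-5) = 32
σ = (4, 3, 1, 2): (-9) + 16 + 18 + (-2) = 23
σ = (4, 3, 2, 1): (-9) + 16 + 11 + (-5) = 13
Optimal value attained by: σ = (1, 2, 3, 4).
Answer: det⊕(T) = 97; verdict: NONSINGULAR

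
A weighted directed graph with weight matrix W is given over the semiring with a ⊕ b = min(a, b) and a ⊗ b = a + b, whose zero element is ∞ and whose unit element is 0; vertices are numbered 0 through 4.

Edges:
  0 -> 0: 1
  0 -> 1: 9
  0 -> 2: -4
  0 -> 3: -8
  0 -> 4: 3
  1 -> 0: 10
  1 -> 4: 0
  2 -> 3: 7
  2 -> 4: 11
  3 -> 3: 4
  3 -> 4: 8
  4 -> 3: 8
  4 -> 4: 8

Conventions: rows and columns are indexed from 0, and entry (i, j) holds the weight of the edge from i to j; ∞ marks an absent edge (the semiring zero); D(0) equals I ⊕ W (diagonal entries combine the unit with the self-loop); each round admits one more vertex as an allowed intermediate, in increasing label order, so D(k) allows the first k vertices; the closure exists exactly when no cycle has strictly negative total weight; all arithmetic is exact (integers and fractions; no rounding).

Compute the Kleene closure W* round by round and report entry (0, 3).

D(0):
  [0, 9, -4, -8, 3]
  [10, 0, ∞, ∞, 0]
  [∞, ∞, 0, 7, 11]
  [∞, ∞, ∞, 0, 8]
  [∞, ∞, ∞, 8, 0]
D(1):
  [0, 9, -4, -8, 3]
  [10, 0, 6, 2, 0]
  [∞, ∞, 0, 7, 11]
  [∞, ∞, ∞, 0, 8]
  [∞, ∞, ∞, 8, 0]
D(2):
  [0, 9, -4, -8, 3]
  [10, 0, 6, 2, 0]
  [∞, ∞, 0, 7, 11]
  [∞, ∞, ∞, 0, 8]
  [∞, ∞, ∞, 8, 0]
D(3):
  [0, 9, -4, -8, 3]
  [10, 0, 6, 2, 0]
  [∞, ∞, 0, 7, 11]
  [∞, ∞, ∞, 0, 8]
  [∞, ∞, ∞, 8, 0]
D(4):
  [0, 9, -4, -8, 0]
  [10, 0, 6, 2, 0]
  [∞, ∞, 0, 7, 11]
  [∞, ∞, ∞, 0, 8]
  [∞, ∞, ∞, 8, 0]
D(5):
  [0, 9, -4, -8, 0]
  [10, 0, 6, 2, 0]
  [∞, ∞, 0, 7, 11]
  [∞, ∞, ∞, 0, 8]
  [∞, ∞, ∞, 8, 0]
Answer: W*[0][3] = -8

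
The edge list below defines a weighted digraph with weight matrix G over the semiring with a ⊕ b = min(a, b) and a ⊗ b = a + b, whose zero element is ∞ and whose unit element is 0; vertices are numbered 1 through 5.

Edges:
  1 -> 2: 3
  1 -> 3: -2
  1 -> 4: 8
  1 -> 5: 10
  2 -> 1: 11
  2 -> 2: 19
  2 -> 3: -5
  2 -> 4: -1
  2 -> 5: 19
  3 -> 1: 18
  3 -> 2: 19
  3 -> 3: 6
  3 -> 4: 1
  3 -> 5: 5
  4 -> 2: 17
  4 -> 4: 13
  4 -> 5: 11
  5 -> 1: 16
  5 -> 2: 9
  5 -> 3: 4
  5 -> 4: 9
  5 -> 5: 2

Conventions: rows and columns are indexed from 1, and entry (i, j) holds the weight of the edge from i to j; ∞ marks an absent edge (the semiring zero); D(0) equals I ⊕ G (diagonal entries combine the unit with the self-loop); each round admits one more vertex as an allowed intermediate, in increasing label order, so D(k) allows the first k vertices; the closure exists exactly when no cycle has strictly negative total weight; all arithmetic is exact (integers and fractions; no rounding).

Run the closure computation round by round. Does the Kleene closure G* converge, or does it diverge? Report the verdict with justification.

D(0):
  [0, 3, -2, 8, 10]
  [11, 0, -5, -1, 19]
  [18, 19, 0, 1, 5]
  [∞, 17, ∞, 0, 11]
  [16, 9, 4, 9, 0]
D(1):
  [0, 3, -2, 8, 10]
  [11, 0, -5, -1, 19]
  [18, 19, 0, 1, 5]
  [∞, 17, ∞, 0, 11]
  [16, 9, 4, 9, 0]
D(2):
  [0, 3, -2, 2, 10]
  [11, 0, -5, -1, 19]
  [18, 19, 0, 1, 5]
  [28, 17, 12, 0, 11]
  [16, 9, 4, 8, 0]
D(3):
  [0, 3, -2, -1, 3]
  [11, 0, -5, -4, 0]
  [18, 19, 0, 1, 5]
  [28, 17, 12, 0, 11]
  [16, 9, 4, 5, 0]
D(4):
  [0, 3, -2, -1, 3]
  [11, 0, -5, -4, 0]
  [18, 18, 0, 1, 5]
  [28, 17, 12, 0, 11]
  [16, 9, 4, 5, 0]
D(5):
  [0, 3, -2, -1, 3]
  [11, 0, -5, -4, 0]
  [18, 14, 0, 1, 5]
  [27, 17, 12, 0, 11]
  [16, 9, 4, 5, 0]
Key observation: every diagonal entry stays at the unit through all rounds, so no improving cycle exists.
Answer: CONVERGES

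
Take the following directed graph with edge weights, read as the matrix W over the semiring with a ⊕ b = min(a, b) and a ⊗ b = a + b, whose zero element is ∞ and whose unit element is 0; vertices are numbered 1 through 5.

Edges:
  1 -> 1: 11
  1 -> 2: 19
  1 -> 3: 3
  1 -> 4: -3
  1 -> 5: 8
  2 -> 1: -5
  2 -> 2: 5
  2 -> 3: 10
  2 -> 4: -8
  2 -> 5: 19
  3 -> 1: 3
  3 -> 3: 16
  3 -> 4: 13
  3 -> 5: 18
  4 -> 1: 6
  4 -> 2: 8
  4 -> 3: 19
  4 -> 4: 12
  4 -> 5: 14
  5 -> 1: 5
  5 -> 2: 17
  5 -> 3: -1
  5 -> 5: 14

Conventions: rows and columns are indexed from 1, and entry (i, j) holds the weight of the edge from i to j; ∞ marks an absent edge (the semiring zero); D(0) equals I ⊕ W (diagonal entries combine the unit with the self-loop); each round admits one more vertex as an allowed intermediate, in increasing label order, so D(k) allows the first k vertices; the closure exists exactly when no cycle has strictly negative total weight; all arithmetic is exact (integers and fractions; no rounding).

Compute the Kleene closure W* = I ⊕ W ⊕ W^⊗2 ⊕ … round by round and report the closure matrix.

D(0):
  [0, 19, 3, -3, 8]
  [-5, 0, 10, -8, 19]
  [3, ∞, 0, 13, 18]
  [6, 8, 19, 0, 14]
  [5, 17, -1, ∞, 0]
D(1):
  [0, 19, 3, -3, 8]
  [-5, 0, -2, -8, 3]
  [3, 22, 0, 0, 11]
  [6, 8, 9, 0, 14]
  [5, 17, -1, 2, 0]
D(2):
  [0, 19, 3, -3, 8]
  [-5, 0, -2, -8, 3]
  [3, 22, 0, 0, 11]
  [3, 8, 6, 0, 11]
  [5, 17, -1, 2, 0]
D(3):
  [0, 19, 3, -3, 8]
  [-5, 0, -2, -8, 3]
  [3, 22, 0, 0, 11]
  [3, 8, 6, 0, 11]
  [2, 17, -1, -1, 0]
D(4):
  [0, 5, 3, -3, 8]
  [-5, 0, -2, -8, 3]
  [3, 8, 0, 0, 11]
  [3, 8, 6, 0, 11]
  [2, 7, -1, -1, 0]
D(5):
  [0, 5, 3, -3, 8]
  [-5, 0, -2, -8, 3]
  [3, 8, 0, 0, 11]
  [3, 8, 6, 0, 11]
  [2, 7, -1, -1, 0]
Answer: W* = [[0, 5, 3, -3, 8], [-5, 0, -2, -8, 3], [3, 8, 0, 0, 11], [3, 8, 6, 0, 11], [2, 7, -1, -1, 0]]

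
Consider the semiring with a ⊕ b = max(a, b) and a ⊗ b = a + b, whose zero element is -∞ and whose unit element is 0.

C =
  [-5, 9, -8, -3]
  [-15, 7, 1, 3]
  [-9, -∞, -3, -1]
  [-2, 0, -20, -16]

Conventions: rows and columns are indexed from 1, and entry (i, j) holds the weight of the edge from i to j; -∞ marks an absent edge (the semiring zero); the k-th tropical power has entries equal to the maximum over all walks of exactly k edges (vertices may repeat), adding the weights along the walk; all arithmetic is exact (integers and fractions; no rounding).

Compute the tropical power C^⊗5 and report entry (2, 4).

C^⊗2:
  [-5, 16, 10, 12]
  [1, 14, 8, 10]
  [-3, 0, -6, -4]
  [-7, 7, 1, 3]
C^⊗3:
  [10, 23, 17, 19]
  [8, 21, 15, 17]
  [-6, 7, 1, 3]
  [1, 14, 8, 10]
C^⊗4:
  [17, 30, 24, 26]
  [15, 28, 22, 24]
  [1, 14, 8, 10]
  [8, 21, 15, 17]
C^⊗5:
  [24, 37, 31, 33]
  [22, 35, 29, 31]
  [8, 21, 15, 17]
  [15, 28, 22, 24]
Key observation: the optimum is the walk 2->2->2->2->2->4, with weight 7 + 7 + 7 + 7 + 3 = 31.
Optimal value attained by: walk 2->2->2->2->2->4.
Answer: (C^⊗5)[2][4] = 31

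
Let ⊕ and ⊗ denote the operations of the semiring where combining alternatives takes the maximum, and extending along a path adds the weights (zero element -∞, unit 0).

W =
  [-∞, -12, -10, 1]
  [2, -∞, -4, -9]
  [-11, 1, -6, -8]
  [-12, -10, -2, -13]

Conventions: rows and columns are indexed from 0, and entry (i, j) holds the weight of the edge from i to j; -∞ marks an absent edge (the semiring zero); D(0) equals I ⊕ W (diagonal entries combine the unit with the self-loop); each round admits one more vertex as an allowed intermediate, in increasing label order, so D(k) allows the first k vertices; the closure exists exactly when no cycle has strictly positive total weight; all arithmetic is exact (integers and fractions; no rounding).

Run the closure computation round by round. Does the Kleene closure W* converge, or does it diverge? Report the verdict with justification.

D(0):
  [0, -12, -10, 1]
  [2, 0, -4, -9]
  [-11, 1, 0, -8]
  [-12, -10, -2, 0]
D(1):
  [0, -12, -10, 1]
  [2, 0, -4, 3]
  [-11, 1, 0, -8]
  [-12, -10, -2, 0]
D(2):
  [0, -12, -10, 1]
  [2, 0, -4, 3]
  [3, 1, 0, 4]
  [-8, -10, -2, 0]
Detection: at round 3, diagonal entry (3, 3) turns strictly positive.
Key observation: the cycle 3->2->1->0->3 has total weight (-2) + 1 + 2 + 1, which is strictly positive.
Answer: DIVERGES — positive cycle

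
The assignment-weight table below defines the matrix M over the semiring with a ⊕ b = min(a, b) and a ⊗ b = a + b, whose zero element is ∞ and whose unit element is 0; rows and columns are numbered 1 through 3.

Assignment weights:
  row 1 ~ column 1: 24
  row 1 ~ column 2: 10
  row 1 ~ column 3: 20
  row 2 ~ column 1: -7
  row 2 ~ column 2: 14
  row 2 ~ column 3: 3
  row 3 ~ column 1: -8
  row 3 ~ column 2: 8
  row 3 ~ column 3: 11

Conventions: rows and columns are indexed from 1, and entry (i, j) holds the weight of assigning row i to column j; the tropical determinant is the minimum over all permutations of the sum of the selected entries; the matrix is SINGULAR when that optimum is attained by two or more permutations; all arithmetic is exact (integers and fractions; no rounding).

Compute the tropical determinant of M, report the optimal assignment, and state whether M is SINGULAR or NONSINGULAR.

σ = (1, 2, 3): 24 + 14 + 11 = 49
σ = (1, 3, 2): 24 + 3 + 8 = 35
σ = (2, 1, 3): 10 + (-7) + 11 = 14
σ = (2, 3, 1): 10 + 3 + (-8) = 5
σ = (3, 1, 2): 20 + (-7) + 8 = 21
σ = (3, 2, 1): 20 + 14 + (-8) = 26
Optimal value attained by: σ = (2, 3, 1).
Answer: det⊕(M) = 5; verdict: NONSINGULAR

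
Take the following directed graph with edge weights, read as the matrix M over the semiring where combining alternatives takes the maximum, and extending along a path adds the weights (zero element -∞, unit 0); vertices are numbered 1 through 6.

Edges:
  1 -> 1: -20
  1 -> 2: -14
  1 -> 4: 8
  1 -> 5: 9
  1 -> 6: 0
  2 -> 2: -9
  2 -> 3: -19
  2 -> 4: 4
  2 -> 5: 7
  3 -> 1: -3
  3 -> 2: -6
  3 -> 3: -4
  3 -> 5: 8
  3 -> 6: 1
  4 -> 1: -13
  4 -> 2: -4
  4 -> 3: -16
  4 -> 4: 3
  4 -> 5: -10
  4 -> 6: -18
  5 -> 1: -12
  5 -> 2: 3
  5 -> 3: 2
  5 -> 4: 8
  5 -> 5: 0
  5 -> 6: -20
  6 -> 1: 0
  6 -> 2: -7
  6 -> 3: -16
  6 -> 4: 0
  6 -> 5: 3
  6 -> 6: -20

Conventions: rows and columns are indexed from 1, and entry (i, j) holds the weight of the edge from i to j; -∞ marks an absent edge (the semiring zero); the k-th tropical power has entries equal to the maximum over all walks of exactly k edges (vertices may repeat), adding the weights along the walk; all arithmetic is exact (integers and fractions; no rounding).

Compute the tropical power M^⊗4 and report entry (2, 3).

M^⊗2:
  [0, 12, 11, 17, 9, -10]
  [-5, 10, 9, 15, 7, -13]
  [1, 11, 10, 16, 8, -3]
  [-10, -1, -8, 6, 3, -13]
  [-1, 4, 2, 11, 10, 3]
  [-9, 6, 5, 11, 9, 0]
M^⊗3:
  [8, 13, 11, 20, 19, 12]
  [6, 11, 9, 18, 17, 10]
  [7, 12, 10, 19, 18, 11]
  [-7, 6, 5, 11, 6, -7]
  [3, 13, 12, 18, 11, 3]
  [2, 12, 11, 17, 13, 6]
M^⊗4:
  [12, 22, 21, 27, 20, 12]
  [10, 20, 19, 25, 18, 10]
  [11, 21, 20, 26, 19, 11]
  [2, 9, 8, 14, 13, 6]
  [9, 14, 13, 21, 20, 13]
  [8, 16, 15, 21, 19, 12]
Key observation: the optimum is the walk 2->5->2->5->3, with weight 7 + 3 + 7 + 2 = 19.
Optimal value attained by: walk 2->5->2->5->3.
Answer: (M^⊗4)[2][3] = 19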